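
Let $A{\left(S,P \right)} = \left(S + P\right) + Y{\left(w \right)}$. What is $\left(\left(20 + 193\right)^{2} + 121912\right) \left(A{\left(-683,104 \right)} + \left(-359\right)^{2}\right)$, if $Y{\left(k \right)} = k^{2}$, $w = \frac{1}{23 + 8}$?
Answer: $\frac{20625450041663}{961} \approx 2.1462 \cdot 10^{10}$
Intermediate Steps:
$w = \frac{1}{31} \approx 0.032258$
$A{\left(S,P \right)} = \frac{1}{961} + P + S$ ($A{\left(S,P \right)} = \left(S + P\right) + \left(\frac{1}{31}\right)^{2} = \left(P + S\right) + \frac{1}{961} = \frac{1}{961} + P + S$)
$\left(\left(20 + 193\right)^{2} + 121912\right) \left(A{\left(-683,104 \right)} + \left(-359\right)^{2}\right) = \left(\left(20 + 193\right)^{2} + 121912\right) \left(\left(\frac{1}{961} + 104 - 683\right) + \left(-359\right)^{2}\right) = \left(213^{2} + 121912\right) \left(- \frac{556418}{961} + 128881\right) = \left(45369 + 121912\right) \frac{123298223}{961} = 167281 \cdot \frac{123298223}{961} = \frac{20625450041663}{961}$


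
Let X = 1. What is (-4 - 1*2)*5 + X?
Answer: -29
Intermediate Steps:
(-4 - 1*2)*5 + X = (-4 - 1*2)*5 + 1 = (-4 - 2)*5 + 1 = -6*5 + 1 = -30 + 1 = -29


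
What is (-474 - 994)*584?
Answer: -857312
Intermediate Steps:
(-474 - 994)*584 = -1468*584 = -857312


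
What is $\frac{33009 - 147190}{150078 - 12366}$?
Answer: $- \frac{114181}{137712} \approx -0.82913$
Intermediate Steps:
$\frac{33009 - 147190}{150078 - 12366} = \frac{33009 + \left(-194641 + 47451\right)}{137712} = \left(33009 - 147190\right) \frac{1}{137712} = \left(-114181\right) \frac{1}{137712} = - \frac{114181}{137712}$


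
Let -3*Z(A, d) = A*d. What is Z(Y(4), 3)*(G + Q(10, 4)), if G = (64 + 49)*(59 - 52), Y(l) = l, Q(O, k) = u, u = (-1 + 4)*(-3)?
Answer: -3128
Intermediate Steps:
u = -9 (u = 3*(-3) = -9)
Q(O, k) = -9
G = 791 (G = 113*7 = 791)
Z(A, d) = -A*d/3
Z(Y(4), 3)*(G + Q(10, 4)) = (-1/3*4*3)*(791 - 9) = -4*782 = -3128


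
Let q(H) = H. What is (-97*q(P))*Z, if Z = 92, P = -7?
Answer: 62468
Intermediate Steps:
(-97*q(P))*Z = -97*(-7)*92 = 679*92 = 62468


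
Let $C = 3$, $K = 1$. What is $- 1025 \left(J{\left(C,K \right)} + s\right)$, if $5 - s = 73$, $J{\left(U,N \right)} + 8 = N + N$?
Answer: $75850$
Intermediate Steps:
$J{\left(U,N \right)} = -8 + 2 N$ ($J{\left(U,N \right)} = -8 + \left(N + N\right) = -8 + 2 N$)
$s = -68$ ($s = 5 - 73 = -68$)
$- 1025 \left(J{\left(C,K \right)} + s\right) = - 1025 \left(\left(-8 + 2 \cdot 1\right) - 68\right) = - 1025 \left(\left(-8 + 2\right) - 68\right) = - 1025 \left(-6 - 68\right) = \left(-1025\right) \left(-74\right) = 75850$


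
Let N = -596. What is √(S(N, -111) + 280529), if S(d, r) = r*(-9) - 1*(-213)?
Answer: √281741 ≈ 530.79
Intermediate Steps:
S(d, r) = 213 - 9*r (S(d, r) = -9*r + 213 = 213 - 9*r)
√(S(N, -111) + 280529) = √((213 - 9*(-111)) + 280529) = √((213 + 999) + 280529) = √(1212 + 280529) = √281741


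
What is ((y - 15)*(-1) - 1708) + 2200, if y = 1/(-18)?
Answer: 9127/18 ≈ 507.06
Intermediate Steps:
y = -1/18 ≈ -0.055556
((y - 15)*(-1) - 1708) + 2200 = ((-1/18 - 15)*(-1) - 1708) + 2200 = (-271/18*(-1) - 1708) + 2200 = (271/18 - 1708) + 2200 = -30473/18 + 2200 = 9127/18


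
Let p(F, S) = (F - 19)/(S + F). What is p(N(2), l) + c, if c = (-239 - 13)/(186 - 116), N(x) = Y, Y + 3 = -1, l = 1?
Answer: 61/15 ≈ 4.0667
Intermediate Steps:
Y = -4 (Y = -3 - 1 = -4)
N(x) = -4
p(F, S) = (-19 + F)/(F + S)
c = -18/5 (c = -252/70 = -252*1/70 = -18/5 ≈ -3.6000)
p(N(2), l) + c = (-19 - 4)/(-4 + 1) - 18/5 = -23/(-3) - 18/5 = -⅓*(-23) - 18/5 = 23/3 - 18/5 = 61/15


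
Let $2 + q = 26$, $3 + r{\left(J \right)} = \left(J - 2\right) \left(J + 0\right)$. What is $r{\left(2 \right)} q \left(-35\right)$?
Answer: $2520$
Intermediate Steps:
$r{\left(J \right)} = -3 + J \left(-2 + J\right)$ ($r{\left(J \right)} = -3 + \left(J - 2\right) \left(J + 0\right) = -3 + \left(-2 + J\right) J = -3 + J \left(-2 + J\right)$)
$q = 24$ ($q = -2 + 26 = 24$)
$r{\left(2 \right)} q \left(-35\right) = \left(-3 + 2^{2} - 4\right) 24 \left(-35\right) = \left(-3 + 4 - 4\right) 24 \left(-35\right) = \left(-3\right) 24 \left(-35\right) = \left(-72\right) \left(-35\right) = 2520$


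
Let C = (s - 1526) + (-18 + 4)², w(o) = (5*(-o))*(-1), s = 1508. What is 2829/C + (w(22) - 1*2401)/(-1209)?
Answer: 3828059/215202 ≈ 17.788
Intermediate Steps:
w(o) = 5*o (w(o) = -5*o*(-1) = 5*o)
C = 178 (C = (1508 - 1526) + (-18 + 4)² = -18 + (-14)² = -18 + 196 = 178)
2829/C + (w(22) - 1*2401)/(-1209) = 2829/178 + (5*22 - 1*2401)/(-1209) = 2829*(1/178) + (110 - 2401)*(-1/1209) = 2829/178 - 2291*(-1/1209) = 2829/178 + 2291/1209 = 3828059/215202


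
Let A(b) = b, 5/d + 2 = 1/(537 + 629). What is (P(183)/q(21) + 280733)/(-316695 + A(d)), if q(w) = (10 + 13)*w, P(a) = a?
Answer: -15050958642/16979103125 ≈ -0.88644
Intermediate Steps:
d = -5830/2331 (d = 5/(-2 + 1/(537 + 629)) = 5/(-2 + 1/1166) = 5/(-2331/1166) = 5*(-1166/2331) = -5830/2331 ≈ -2.5011)
q(w) = 23*w
(P(183)/q(21) + 280733)/(-316695 + A(d)) = (183/((23*21)) + 280733)/(-316695 - 5830/2331) = (183/483 + 280733)/(-738221875/2331) = (183*(1/483) + 280733)*(-2331/738221875) = (61/161 + 280733)*(-2331/738221875) = (45198074/161)*(-2331/738221875) = -15050958642/16979103125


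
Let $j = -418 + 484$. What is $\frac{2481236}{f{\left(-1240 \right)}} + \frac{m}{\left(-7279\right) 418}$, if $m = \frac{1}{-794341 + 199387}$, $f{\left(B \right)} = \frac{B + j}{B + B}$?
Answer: $\frac{5569563357673082824907}{1062599215950756} \approx 5.2415 \cdot 10^{6}$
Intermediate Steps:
$j = 66$
$f{\left(B \right)} = \frac{66 + B}{2 B}$ ($f{\left(B \right)} = \frac{B + 66}{B + B} = \frac{66 + B}{2 B}$)
$m = - \frac{1}{594954}$ ($m = \frac{1}{-594954} = - \frac{1}{594954} \approx -1.6808 \cdot 10^{-6}$)
$\frac{2481236}{f{\left(-1240 \right)}} + \frac{m}{\left(-7279\right) 418} = \frac{2481236}{\frac{1}{2} \frac{1}{-1240} \left(66 - 1240\right)} - \frac{1}{594954 \left(\left(-7279\right) 418\right)} = \frac{2481236}{\frac{1}{2} \left(- \frac{1}{1240}\right) \left(-1174\right)} - \frac{1}{594954 \left(-3042622\right)} = \frac{2481236}{\frac{587}{1240}} - - \frac{1}{1810220129388} = 2481236 \cdot \frac{1240}{587} + \frac{1}{1810220129388} = \frac{3076732640}{587} + \frac{1}{1810220129388} = \frac{5569563357673082824907}{1062599215950756}$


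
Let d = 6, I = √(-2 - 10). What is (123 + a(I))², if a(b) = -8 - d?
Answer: 11881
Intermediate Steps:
I = 2*I*√3 (I = √(-12) = 2*I*√3 ≈ 3.4641*I)
a(b) = -14 (a(b) = -8 - 1*6 = -8 - 6 = -14)
(123 + a(I))² = (123 - 14)² = 109² = 11881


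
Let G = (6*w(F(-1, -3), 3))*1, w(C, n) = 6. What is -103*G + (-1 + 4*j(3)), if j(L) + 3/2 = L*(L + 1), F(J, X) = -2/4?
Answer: -3667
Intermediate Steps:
F(J, X) = -½ (F(J, X) = -2*¼ = -½)
j(L) = -3/2 + L*(1 + L) (j(L) = -3/2 + L*(L + 1) = -3/2 + L*(1 + L))
G = 36 (G = (6*6)*1 = 36*1 = 36)
-103*G + (-1 + 4*j(3)) = -103*36 + (-1 + 4*(-3/2 + 3 + 3²)) = -3708 + (-1 + 4*(-3/2 + 3 + 9)) = -3708 + (-1 + 4*(21/2)) = -3708 + (-1 + 42) = -3708 + 41 = -3667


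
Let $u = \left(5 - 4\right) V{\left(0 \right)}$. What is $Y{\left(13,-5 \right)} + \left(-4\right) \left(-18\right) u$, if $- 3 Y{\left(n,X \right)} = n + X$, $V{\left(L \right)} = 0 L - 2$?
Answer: $- \frac{440}{3} \approx -146.67$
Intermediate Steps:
$V{\left(L \right)} = -2$ ($V{\left(L \right)} = 0 - 2 = -2$)
$Y{\left(n,X \right)} = - \frac{X}{3} - \frac{n}{3}$ ($Y{\left(n,X \right)} = - \frac{n + X}{3} = - \frac{X + n}{3} = - \frac{X}{3} - \frac{n}{3}$)
$u = -2$ ($u = \left(5 - 4\right) \left(-2\right) = 1 \left(-2\right) = -2$)
$Y{\left(13,-5 \right)} + \left(-4\right) \left(-18\right) u = \left(\left(- \frac{1}{3}\right) \left(-5\right) - \frac{13}{3}\right) + \left(-4\right) \left(-18\right) \left(-2\right) = \left(\frac{5}{3} - \frac{13}{3}\right) + 72 \left(-2\right) = - \frac{8}{3} - 144 = - \frac{440}{3}$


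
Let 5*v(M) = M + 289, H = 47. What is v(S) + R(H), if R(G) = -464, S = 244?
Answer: -1787/5 ≈ -357.40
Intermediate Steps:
v(M) = 289/5 + M/5 (v(M) = (M + 289)/5 = (289 + M)/5 = 289/5 + M/5)
v(S) + R(H) = (289/5 + (⅕)*244) - 464 = (289/5 + 244/5) - 464 = 533/5 - 464 = -1787/5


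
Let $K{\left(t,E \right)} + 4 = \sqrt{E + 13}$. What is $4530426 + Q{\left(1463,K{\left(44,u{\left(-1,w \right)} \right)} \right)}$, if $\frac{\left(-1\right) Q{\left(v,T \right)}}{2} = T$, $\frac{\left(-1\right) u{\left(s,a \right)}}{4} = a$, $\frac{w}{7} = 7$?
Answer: $4530434 - 2 i \sqrt{183} \approx 4.5304 \cdot 10^{6} - 27.056 i$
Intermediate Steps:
$w = 49$ ($w = 7 \cdot 7 = 49$)
$u{\left(s,a \right)} = - 4 a$
$K{\left(t,E \right)} = -4 + \sqrt{13 + E}$ ($K{\left(t,E \right)} = -4 + \sqrt{E + 13} = -4 + \sqrt{13 + E}$)
$Q{\left(v,T \right)} = - 2 T$
$4530426 + Q{\left(1463,K{\left(44,u{\left(-1,w \right)} \right)} \right)} = 4530426 - 2 \left(-4 + \sqrt{13 - 196}\right) = 4530426 - 2 \left(-4 + \sqrt{-183}\right) = 4530426 - 2 \left(-4 + i \sqrt{183}\right) = 4530426 + \left(8 - 2 i \sqrt{183}\right) = 4530434 - 2 i \sqrt{183}$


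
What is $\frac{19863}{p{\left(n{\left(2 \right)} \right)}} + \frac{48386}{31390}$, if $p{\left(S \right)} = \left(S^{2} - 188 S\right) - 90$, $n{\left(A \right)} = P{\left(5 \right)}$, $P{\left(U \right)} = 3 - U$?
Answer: $\frac{63753151}{910310} \approx 70.035$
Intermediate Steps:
$n{\left(A \right)} = -2$ ($n{\left(A \right)} = 3 - 5 = -2$)
$p{\left(S \right)} = -90 + S^{2} - 188 S$
$\frac{19863}{p{\left(n{\left(2 \right)} \right)}} + \frac{48386}{31390} = \frac{19863}{-90 + \left(-2\right)^{2} - -376} + \frac{48386}{31390} = \frac{19863}{-90 + 4 + 376} + 48386 \cdot \frac{1}{31390} = \frac{19863}{290} + \frac{24193}{15695} = \frac{63753151}{910310}$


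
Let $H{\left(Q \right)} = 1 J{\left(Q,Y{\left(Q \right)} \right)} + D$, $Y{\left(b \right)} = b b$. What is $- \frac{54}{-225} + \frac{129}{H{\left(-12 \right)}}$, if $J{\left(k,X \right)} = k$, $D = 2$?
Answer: $- \frac{633}{50} \approx -12.66$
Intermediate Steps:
$Y{\left(b \right)} = b^{2}$
$H{\left(Q \right)} = 2 + Q$ ($H{\left(Q \right)} = 1 Q + 2 = Q + 2 = 2 + Q$)
$- \frac{54}{-225} + \frac{129}{H{\left(-12 \right)}} = - \frac{54}{-225} + \frac{129}{2 - 12} = \left(-54\right) \left(- \frac{1}{225}\right) + \frac{129}{-10} = \frac{6}{25} + 129 \left(- \frac{1}{10}\right) = \frac{6}{25} - \frac{129}{10} = - \frac{633}{50}$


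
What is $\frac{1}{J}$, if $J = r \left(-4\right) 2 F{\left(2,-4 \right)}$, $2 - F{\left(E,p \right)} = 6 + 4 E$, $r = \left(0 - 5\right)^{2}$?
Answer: $\frac{1}{2400} \approx 0.00041667$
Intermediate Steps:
$r = 25$ ($r = \left(-5\right)^{2} = 25$)
$F{\left(E,p \right)} = -4 - 4 E$ ($F{\left(E,p \right)} = 2 - \left(6 + 4 E\right) = -4 - 4 E$)
$J = 2400$ ($J = 25 \left(-4\right) 2 \left(-4 - 8\right) = 25 \left(- 8 \left(-4 - 8\right)\right) = 25 \left(\left(-8\right) \left(-12\right)\right) = 25 \cdot 96 = 2400$)
$\frac{1}{J} = \frac{1}{2400}$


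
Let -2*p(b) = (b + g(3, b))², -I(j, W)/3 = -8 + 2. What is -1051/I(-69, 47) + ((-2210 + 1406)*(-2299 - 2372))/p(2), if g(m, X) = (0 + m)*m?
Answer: -135324595/2178 ≈ -62133.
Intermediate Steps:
I(j, W) = 18 (I(j, W) = -3*(-8 + 2) = -3*(-6) = 18)
g(m, X) = m² (g(m, X) = m*m = m²)
p(b) = -(9 + b)²/2 (p(b) = -(b + 3²)²/2 = -(b + 9)²/2 = -(9 + b)²/2)
-1051/I(-69, 47) + ((-2210 + 1406)*(-2299 - 2372))/p(2) = -1051/18 + ((-2210 + 1406)*(-2299 - 2372))/((-(9 + 2)²/2)) = -1051*1/18 + (-804*(-4671))/((-½*11²)) = -1051/18 + 3755484/((-½*121)) = -1051/18 + 3755484/(-121/2) = -1051/18 + 3755484*(-2/121) = -1051/18 - 7510968/121 = -135324595/2178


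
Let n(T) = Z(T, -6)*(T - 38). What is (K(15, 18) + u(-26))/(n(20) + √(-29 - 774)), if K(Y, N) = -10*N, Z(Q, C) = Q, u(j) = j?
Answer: 74160/130403 + 206*I*√803/130403 ≈ 0.5687 + 0.044765*I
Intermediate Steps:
n(T) = T*(-38 + T) (n(T) = T*(T - 38) = T*(-38 + T))
(K(15, 18) + u(-26))/(n(20) + √(-29 - 774)) = (-10*18 - 26)/(20*(-38 + 20) + √(-29 - 774)) = (-180 - 26)/(20*(-18) + √(-803)) = -206/(-360 + I*√803)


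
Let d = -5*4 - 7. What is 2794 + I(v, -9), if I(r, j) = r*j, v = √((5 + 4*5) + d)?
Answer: 2794 - 9*I*√2 ≈ 2794.0 - 12.728*I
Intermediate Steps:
d = -27 (d = -20 - 7 = -27)
v = I*√2 (v = √((5 + 4*5) - 27) = √((5 + 20) - 27) = √(25 - 27) = √(-2) = I*√2 ≈ 1.4142*I)
I(r, j) = j*r
2794 + I(v, -9) = 2794 - 9*I*√2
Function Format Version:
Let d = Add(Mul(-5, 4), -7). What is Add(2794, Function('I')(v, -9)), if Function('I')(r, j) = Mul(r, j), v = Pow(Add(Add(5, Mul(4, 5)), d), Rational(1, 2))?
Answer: Add(2794, Mul(-9, I, Pow(2, Rational(1, 2)))) ≈ Add(2794.0, Mul(-12.728, I))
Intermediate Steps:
d = -27 (d = Add(-20, -7) = -27)
v = Mul(I, Pow(2, Rational(1, 2))) (v = Pow(Add(Add(5, Mul(4, 5)), -27), Rational(1, 2)) = Pow(Add(Add(5, 20), -27), Rational(1, 2)) = Pow(Add(25, -27), Rational(1, 2)) = Pow(-2, Rational(1, 2)) = Mul(I, Pow(2, Rational(1, 2))) ≈ Mul(1.4142, I))
Function('I')(r, j) = Mul(j, r)
Add(2794, Function('I')(v, -9)) = Add(2794, Mul(-9, Mul(I, Pow(2, Rational(1, 2))))) = Add(2794, Mul(-9, I, Pow(2, Rational(1, 2))))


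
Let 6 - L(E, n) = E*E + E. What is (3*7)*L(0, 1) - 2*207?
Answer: -288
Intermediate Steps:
L(E, n) = 6 - E - E**2 (L(E, n) = 6 - (E*E + E) = 6 - (E**2 + E) = 6 - (E + E**2) = 6 + (-E - E**2) = 6 - E - E**2)
(3*7)*L(0, 1) - 2*207 = (3*7)*(6 - 1*0 - 1*0**2) - 2*207 = 21*(6 + 0 - 1*0) - 414 = 21*(6 + 0 + 0) - 414 = 21*6 - 414 = 126 - 414 = -288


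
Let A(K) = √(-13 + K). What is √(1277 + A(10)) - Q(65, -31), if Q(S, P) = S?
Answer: -65 + √(1277 + I*√3) ≈ -29.265 + 0.024235*I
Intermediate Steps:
√(1277 + A(10)) - Q(65, -31) = √(1277 + √(-13 + 10)) - 1*65 = √(1277 + √(-3)) - 65 = √(1277 + I*√3) - 65 = -65 + √(1277 + I*√3)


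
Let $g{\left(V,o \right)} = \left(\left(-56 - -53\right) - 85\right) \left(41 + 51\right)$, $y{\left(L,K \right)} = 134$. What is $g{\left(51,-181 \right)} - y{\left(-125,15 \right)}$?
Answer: $-8230$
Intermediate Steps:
$g{\left(V,o \right)} = -8096$ ($g{\left(V,o \right)} = \left(\left(-56 + 53\right) - 85\right) 92 = \left(-3 - 85\right) 92 = \left(-88\right) 92 = -8096$)
$g{\left(51,-181 \right)} - y{\left(-125,15 \right)} = -8096 - 134 = -8230$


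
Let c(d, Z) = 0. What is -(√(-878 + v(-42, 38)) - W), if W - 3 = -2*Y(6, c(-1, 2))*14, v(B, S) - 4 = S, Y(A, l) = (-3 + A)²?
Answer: -249 - 2*I*√209 ≈ -249.0 - 28.914*I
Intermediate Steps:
v(B, S) = 4 + S
W = -249 (W = 3 - 2*(-3 + 6)²*14 = 3 - 2*3²*14 = 3 - 2*9*14 = 3 - 18*14 = 3 - 252 = -249)
-(√(-878 + v(-42, 38)) - W) = -(√(-878 + (4 + 38)) - 1*(-249)) = -(√(-878 + 42) + 249) = -(√(-836) + 249) = -(2*I*√209 + 249) = -(249 + 2*I*√209) = -249 - 2*I*√209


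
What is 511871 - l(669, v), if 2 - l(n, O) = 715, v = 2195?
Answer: 512584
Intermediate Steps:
l(n, O) = -713 (l(n, O) = 2 - 1*715 = 2 - 715 = -713)
511871 - l(669, v) = 511871 - 1*(-713) = 511871 + 713 = 512584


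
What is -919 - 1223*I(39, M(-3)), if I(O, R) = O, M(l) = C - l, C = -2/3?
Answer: -48616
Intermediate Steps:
C = -⅔ (C = -2*⅓ = -⅔ ≈ -0.66667)
M(l) = -⅔ - l
-919 - 1223*I(39, M(-3)) = -919 - 1223*39 = -919 - 47697 = -48616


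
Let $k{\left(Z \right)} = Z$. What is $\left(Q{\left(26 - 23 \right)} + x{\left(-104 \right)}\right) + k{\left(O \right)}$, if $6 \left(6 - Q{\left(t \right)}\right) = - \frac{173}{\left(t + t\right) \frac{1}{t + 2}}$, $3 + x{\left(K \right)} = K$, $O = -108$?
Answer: $- \frac{6659}{36} \approx -184.97$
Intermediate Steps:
$x{\left(K \right)} = -3 + K$
$Q{\left(t \right)} = 6 + \frac{173 \left(2 + t\right)}{12 t}$ ($Q{\left(t \right)} = 6 - \frac{\left(-173\right) \frac{1}{\left(t + t\right) \frac{1}{t + 2}}}{6} = 6 - \frac{\left(-173\right) \frac{1}{2 t \frac{1}{2 + t}}}{6} = 6 - \frac{\left(-173\right) \frac{2 + t}{2 t}}{6} = 6 - \frac{\left(- \frac{173}{2}\right) \frac{1}{t} \left(2 + t\right)}{6} = 6 + \frac{173 \left(2 + t\right)}{12 t}$)
$\left(Q{\left(26 - 23 \right)} + x{\left(-104 \right)}\right) + k{\left(O \right)} = \left(\frac{346 + 245 \left(26 - 23\right)}{12 \left(26 - 23\right)} - 107\right) - 108 = \left(\frac{346 + 245 \cdot 3}{12 \cdot 3} - 107\right) - 108 = \left(\frac{1}{12} \cdot \frac{1}{3} \left(346 + 735\right) - 107\right) - 108 = \left(\frac{1}{12} \cdot \frac{1}{3} \cdot 1081 - 107\right) - 108 = \left(\frac{1081}{36} - 107\right) - 108 = - \frac{2771}{36} - 108 = - \frac{6659}{36}$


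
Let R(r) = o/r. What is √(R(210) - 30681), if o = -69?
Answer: I*√150338510/70 ≈ 175.16*I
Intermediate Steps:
R(r) = -69/r
√(R(210) - 30681) = √(-69/210 - 30681) = √(-69*1/210 - 30681) = √(-23/70 - 30681) = √(-2147693/70) = I*√150338510/70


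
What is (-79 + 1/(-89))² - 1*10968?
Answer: -37428504/7921 ≈ -4725.2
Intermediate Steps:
(-79 + 1/(-89))² - 1*10968 = (-79 - 1/89)² - 10968 = (-7032/89)² - 10968 = 49449024/7921 - 10968 = -37428504/7921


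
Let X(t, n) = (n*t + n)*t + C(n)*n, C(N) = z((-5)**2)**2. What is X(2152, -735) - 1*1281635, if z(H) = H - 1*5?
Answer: -3407018795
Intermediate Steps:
z(H) = -5 + H (z(H) = H - 5 = -5 + H)
C(N) = 400 (C(N) = (-5 + (-5)**2)**2 = (-5 + 25)**2 = 20**2 = 400)
X(t, n) = 400*n + t*(n + n*t) (X(t, n) = (n*t + n)*t + 400*n = (n + n*t)*t + 400*n = t*(n + n*t) + 400*n = 400*n + t*(n + n*t))
X(2152, -735) - 1*1281635 = -735*(400 + 2152 + 2152**2) - 1*1281635 = -735*(400 + 2152 + 4631104) - 1281635 = -735*4633656 - 1281635 = -3405737160 - 1281635 = -3407018795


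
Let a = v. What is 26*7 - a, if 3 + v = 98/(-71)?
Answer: 13233/71 ≈ 186.38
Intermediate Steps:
v = -311/71 (v = -3 + 98/(-71) = -3 + 98*(-1/71) = -3 - 98/71 = -311/71 ≈ -4.3803)
a = -311/71 ≈ -4.3803
26*7 - a = 26*7 - 1*(-311/71) = 182 + 311/71 = 13233/71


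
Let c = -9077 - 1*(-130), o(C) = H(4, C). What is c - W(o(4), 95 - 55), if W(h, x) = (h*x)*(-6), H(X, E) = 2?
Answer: -8467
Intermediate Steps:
o(C) = 2
W(h, x) = -6*h*x
c = -8947 (c = -9077 + 130 = -8947)
c - W(o(4), 95 - 55) = -8947 - (-6)*2*(95 - 55) = -8947 - (-6)*2*40 = -8947 - 1*(-480) = -8947 + 480 = -8467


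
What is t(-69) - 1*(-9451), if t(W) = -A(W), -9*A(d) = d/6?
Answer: 170095/18 ≈ 9449.7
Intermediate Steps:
A(d) = -d/54 (A(d) = -d/(9*6) = -d/54)
t(W) = W/54 (t(W) = -(-1)*W/54 = W/54)
t(-69) - 1*(-9451) = (1/54)*(-69) - 1*(-9451) = -23/18 + 9451 = 170095/18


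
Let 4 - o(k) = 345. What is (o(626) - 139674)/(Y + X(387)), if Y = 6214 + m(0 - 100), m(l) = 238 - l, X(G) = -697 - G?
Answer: -140015/5468 ≈ -25.606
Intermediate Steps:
o(k) = -341 (o(k) = 4 - 1*345 = 4 - 345 = -341)
Y = 6552 (Y = 6214 + (238 - (0 - 100)) = 6214 + (238 - 1*(-100)) = 6214 + (238 + 100) = 6214 + 338 = 6552)
(o(626) - 139674)/(Y + X(387)) = (-341 - 139674)/(6552 + (-697 - 1*387)) = -140015/(6552 + (-697 - 387)) = -140015/(6552 - 1084) = -140015/5468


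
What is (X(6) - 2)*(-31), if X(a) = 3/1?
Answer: -31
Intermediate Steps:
X(a) = 3 (X(a) = 3*1 = 3)
(X(6) - 2)*(-31) = (3 - 2)*(-31) = 1*(-31) = -31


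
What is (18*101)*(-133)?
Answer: -241794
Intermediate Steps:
(18*101)*(-133) = 1818*(-133) = -241794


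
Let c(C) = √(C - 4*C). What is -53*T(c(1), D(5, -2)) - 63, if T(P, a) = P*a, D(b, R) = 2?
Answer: -63 - 106*I*√3 ≈ -63.0 - 183.6*I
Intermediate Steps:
c(C) = √3*√(-C) (c(C) = √(-3*C) = √3*√(-C))
-53*T(c(1), D(5, -2)) - 63 = -53*√3*√(-1*1)*2 - 63 = -53*√3*√(-1)*2 - 63 = -53*√3*I*2 - 63 = -53*I*√3*2 - 63 = -106*I*√3 - 63 = -63 - 106*I*√3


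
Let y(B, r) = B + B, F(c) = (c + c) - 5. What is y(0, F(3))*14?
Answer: 0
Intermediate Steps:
F(c) = -5 + 2*c (F(c) = 2*c - 5 = -5 + 2*c)
y(B, r) = 2*B
y(0, F(3))*14 = (2*0)*14 = 0*14 = 0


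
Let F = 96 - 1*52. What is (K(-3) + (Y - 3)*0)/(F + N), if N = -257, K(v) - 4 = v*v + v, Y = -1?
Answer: -10/213 ≈ -0.046948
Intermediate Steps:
K(v) = 4 + v + v**2 (K(v) = 4 + (v*v + v) = 4 + (v**2 + v) = 4 + (v + v**2) = 4 + v + v**2)
F = 44 (F = 96 - 52 = 44)
(K(-3) + (Y - 3)*0)/(F + N) = ((4 - 3 + (-3)**2) + (-1 - 3)*0)/(44 - 257) = ((4 - 3 + 9) - 4*0)/(-213) = (10 + 0)*(-1/213) = 10*(-1/213) = -10/213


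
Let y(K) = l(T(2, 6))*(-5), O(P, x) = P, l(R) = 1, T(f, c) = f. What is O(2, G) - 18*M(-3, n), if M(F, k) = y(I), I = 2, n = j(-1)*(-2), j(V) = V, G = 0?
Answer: 92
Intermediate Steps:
n = 2 (n = -1*(-2) = 2)
y(K) = -5 (y(K) = 1*(-5) = -5)
M(F, k) = -5
O(2, G) - 18*M(-3, n) = 2 - 18*(-5) = 2 + 90 = 92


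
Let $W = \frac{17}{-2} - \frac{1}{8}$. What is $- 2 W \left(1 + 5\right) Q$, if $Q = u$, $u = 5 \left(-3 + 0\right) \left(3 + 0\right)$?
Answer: $- \frac{9315}{2} \approx -4657.5$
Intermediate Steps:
$u = -45$ ($u = 5 \left(\left(-3\right) 3\right) = 5 \left(-9\right) = -45$)
$Q = -45$
$W = - \frac{69}{8}$ ($W = 17 \left(- \frac{1}{2}\right) - \frac{1}{8} = - \frac{17}{2} - \frac{1}{8} = - \frac{69}{8} \approx -8.625$)
$- 2 W \left(1 + 5\right) Q = \left(-2\right) \left(- \frac{69}{8}\right) \left(1 + 5\right) \left(-45\right) = \frac{69 \cdot 6 \left(-45\right)}{4} = \frac{69}{4} \left(-270\right) = - \frac{9315}{2}$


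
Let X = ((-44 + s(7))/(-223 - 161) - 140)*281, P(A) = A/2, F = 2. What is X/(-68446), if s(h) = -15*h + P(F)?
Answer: 3766243/6570816 ≈ 0.57318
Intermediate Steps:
P(A) = A/2 (P(A) = A*(½) = A/2)
s(h) = 1 - 15*h (s(h) = -15*h + (½)*2 = -15*h + 1 = 1 - 15*h)
X = -3766243/96 (X = ((-44 + (1 - 15*7))/(-223 - 161) - 140)*281 = ((-44 + (1 - 105))/(-384) - 140)*281 = ((-44 - 104)*(-1/384) - 140)*281 = (-148*(-1/384) - 140)*281 = (37/96 - 140)*281 = -13403/96*281 = -3766243/96 ≈ -39232.)
X/(-68446) = -3766243/96/(-68446) = -3766243/96*(-1/68446) = 3766243/6570816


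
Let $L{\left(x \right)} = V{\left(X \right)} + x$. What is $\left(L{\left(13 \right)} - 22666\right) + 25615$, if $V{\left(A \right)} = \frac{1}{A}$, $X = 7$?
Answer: $\frac{20735}{7} \approx 2962.1$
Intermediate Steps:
$L{\left(x \right)} = \frac{1}{7} + x$
$\left(L{\left(13 \right)} - 22666\right) + 25615 = \left(\left(\frac{1}{7} + 13\right) - 22666\right) + 25615 = \left(\frac{92}{7} - 22666\right) + 25615 = - \frac{158570}{7} + 25615 = \frac{20735}{7}$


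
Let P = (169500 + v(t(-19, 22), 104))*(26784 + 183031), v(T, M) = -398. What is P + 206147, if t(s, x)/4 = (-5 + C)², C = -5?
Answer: 35480342277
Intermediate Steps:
t(s, x) = 400 (t(s, x) = 4*(-5 - 5)² = 4*(-10)² = 4*100 = 400)
P = 35480136130 (P = (169500 - 398)*(26784 + 183031) = 169102*209815 = 35480136130)
P + 206147 = 35480136130 + 206147 = 35480342277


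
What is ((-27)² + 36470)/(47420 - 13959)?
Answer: 37199/33461 ≈ 1.1117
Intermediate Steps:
((-27)² + 36470)/(47420 - 13959) = (729 + 36470)/33461 = 37199*(1/33461) = 37199/33461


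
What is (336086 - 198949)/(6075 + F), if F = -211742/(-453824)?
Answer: 2393694688/106045867 ≈ 22.572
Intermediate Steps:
F = 105871/226912 (F = -211742*(-1/453824) = 105871/226912 ≈ 0.46657)
(336086 - 198949)/(6075 + F) = (336086 - 198949)/(6075 + 105871/226912) = 137137/(1378596271/226912) = 137137*(226912/1378596271) = 2393694688/106045867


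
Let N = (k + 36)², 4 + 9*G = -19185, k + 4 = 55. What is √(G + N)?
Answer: 2*√12233/3 ≈ 73.735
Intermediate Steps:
k = 51 (k = -4 + 55 = 51)
G = -19189/9 (G = -4/9 + (⅑)*(-19185) = -4/9 - 6395/3 = -19189/9 ≈ -2132.1)
N = 7569 (N = (51 + 36)² = 87² = 7569)
√(G + N) = √(-19189/9 + 7569) = √(48932/9) = 2*√12233/3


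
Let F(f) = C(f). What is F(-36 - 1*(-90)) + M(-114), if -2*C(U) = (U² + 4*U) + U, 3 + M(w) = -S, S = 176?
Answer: -1772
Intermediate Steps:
M(w) = -179 (M(w) = -3 - 1*176 = -3 - 176 = -179)
C(U) = -5*U/2 - U²/2 (C(U) = -((U² + 4*U) + U)/2 = -(U² + 5*U)/2 = -5*U/2 - U²/2)
F(f) = -f*(5 + f)/2
F(-36 - 1*(-90)) + M(-114) = -(-36 - 1*(-90))*(5 + (-36 - 1*(-90)))/2 - 179 = -(-36 + 90)*(5 + (-36 + 90))/2 - 179 = -½*54*(5 + 54) - 179 = -½*54*59 - 179 = -1593 - 179 = -1772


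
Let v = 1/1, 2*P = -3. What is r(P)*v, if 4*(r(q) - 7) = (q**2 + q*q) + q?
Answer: 31/4 ≈ 7.7500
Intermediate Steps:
P = -3/2 (P = (1/2)*(-3) = -3/2 ≈ -1.5000)
r(q) = 7 + q**2/2 + q/4 (r(q) = 7 + ((q**2 + q*q) + q)/4 = 7 + ((q**2 + q**2) + q)/4 = 7 + (2*q**2 + q)/4 = 7 + (q + 2*q**2)/4 = 7 + (q**2/2 + q/4) = 7 + q**2/2 + q/4)
v = 1
r(P)*v = (7 + (-3/2)**2/2 + (1/4)*(-3/2))*1 = (7 + (1/2)*(9/4) - 3/8)*1 = (7 + 9/8 - 3/8)*1 = (31/4)*1 = 31/4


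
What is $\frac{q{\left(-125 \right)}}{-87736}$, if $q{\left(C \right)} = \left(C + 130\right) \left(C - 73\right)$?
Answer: $\frac{45}{3988} \approx 0.011284$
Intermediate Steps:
$q{\left(C \right)} = \left(-73 + C\right) \left(130 + C\right)$ ($q{\left(C \right)} = \left(130 + C\right) \left(-73 + C\right) = \left(-73 + C\right) \left(130 + C\right)$)
$\frac{q{\left(-125 \right)}}{-87736} = \frac{-9490 + \left(-125\right)^{2} + 57 \left(-125\right)}{-87736} = \left(-9490 + 15625 - 7125\right) \left(- \frac{1}{87736}\right) = \left(-990\right) \left(- \frac{1}{87736}\right) = \frac{45}{3988}$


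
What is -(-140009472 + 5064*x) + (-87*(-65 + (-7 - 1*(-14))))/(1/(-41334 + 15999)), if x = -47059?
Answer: 250475838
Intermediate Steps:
-(-140009472 + 5064*x) + (-87*(-65 + (-7 - 1*(-14))))/(1/(-41334 + 15999)) = -5064/(1/(-47059 - 27648)) + (-87*(-65 + (-7 - 1*(-14))))/(1/(-41334 + 15999)) = -5064/(1/(-74707)) + (-87*(-65 + (-7 + 14)))/(1/(-25335)) = -5064/(-1/74707) + (-87*(-65 + 7))/(-1/25335) = -5064*(-74707) - 87*(-58)*(-25335) = 378316248 + 5046*(-25335) = 378316248 - 127840410 = 250475838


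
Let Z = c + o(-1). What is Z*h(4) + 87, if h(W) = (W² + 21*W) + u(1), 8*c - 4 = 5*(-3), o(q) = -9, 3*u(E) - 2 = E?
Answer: -7687/8 ≈ -960.88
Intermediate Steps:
u(E) = ⅔ + E/3
c = -11/8 (c = ½ + (5*(-3))/8 = ½ + (⅛)*(-15) = ½ - 15/8 = -11/8 ≈ -1.3750)
h(W) = 1 + W² + 21*W (h(W) = (W² + 21*W) + (⅔ + (⅓)*1) = (W² + 21*W) + (⅔ + ⅓) = (W² + 21*W) + 1 = 1 + W² + 21*W)
Z = -83/8 (Z = -11/8 - 9 = -83/8 ≈ -10.375)
Z*h(4) + 87 = -83*(1 + 4² + 21*4)/8 + 87 = -83*(1 + 16 + 84)/8 + 87 = -83/8*101 + 87 = -8383/8 + 87 = -7687/8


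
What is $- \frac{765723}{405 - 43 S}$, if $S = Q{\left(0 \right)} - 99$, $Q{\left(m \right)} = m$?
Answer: $- \frac{36463}{222} \approx -164.25$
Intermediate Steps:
$S = -99$ ($S = 0 - 99 = -99$)
$- \frac{765723}{405 - 43 S} = - \frac{765723}{405 - -4257} = - \frac{765723}{405 + 4257} = - \frac{765723}{4662} = \left(-765723\right) \frac{1}{4662} = - \frac{36463}{222}$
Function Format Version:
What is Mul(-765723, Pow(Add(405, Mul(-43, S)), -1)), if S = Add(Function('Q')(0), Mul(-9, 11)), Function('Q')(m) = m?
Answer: Rational(-36463, 222) ≈ -164.25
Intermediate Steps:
S = -99 (S = Add(0, Mul(-9, 11)) = Add(0, -99) = -99)
Mul(-765723, Pow(Add(405, Mul(-43, S)), -1)) = Mul(-765723, Pow(Add(405, Mul(-43, -99)), -1)) = Mul(-765723, Pow(Add(405, 4257), -1)) = Mul(-765723, Pow(4662, -1)) = Mul(-765723, Rational(1, 4662)) = Rational(-36463, 222)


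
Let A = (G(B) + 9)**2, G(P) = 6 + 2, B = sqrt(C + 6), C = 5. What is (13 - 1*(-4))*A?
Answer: 4913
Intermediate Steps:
B = sqrt(11) (B = sqrt(5 + 6) = sqrt(11) ≈ 3.3166)
G(P) = 8
A = 289 (A = (8 + 9)**2 = 17**2 = 289)
(13 - 1*(-4))*A = (13 - 1*(-4))*289 = (13 + 4)*289 = 17*289 = 4913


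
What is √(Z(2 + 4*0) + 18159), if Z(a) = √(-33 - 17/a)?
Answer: √(72636 + 2*I*√166)/2 ≈ 134.76 + 0.023903*I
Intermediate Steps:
√(Z(2 + 4*0) + 18159) = √(√(-33 - 17/(2 + 4*0)) + 18159) = √(√(-33 - 17/(2 + 0)) + 18159) = √(√(-33 - 17/2) + 18159) = √(√(-83/2) + 18159) = √(I*√166/2 + 18159) = √(18159 + I*√166/2)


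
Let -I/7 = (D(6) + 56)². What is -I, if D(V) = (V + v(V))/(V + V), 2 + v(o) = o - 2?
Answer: 202300/9 ≈ 22478.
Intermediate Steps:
v(o) = -4 + o (v(o) = -2 + (o - 2) = -2 + (-2 + o) = -4 + o)
D(V) = (-4 + 2*V)/(2*V) (D(V) = (V + (-4 + V))/(V + V) = (-4 + 2*V)/((2*V)) = (-4 + 2*V)*(1/(2*V)) = (-4 + 2*V)/(2*V))
I = -202300/9 (I = -7*((-2 + 6)/6 + 56)² = -7*((⅙)*4 + 56)² = -7*(⅔ + 56)² = -7*(170/3)² = -7*28900/9 = -202300/9 ≈ -22478.)
-I = -1*(-202300/9) = 202300/9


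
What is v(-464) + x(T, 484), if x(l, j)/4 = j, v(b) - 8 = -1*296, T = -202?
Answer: 1648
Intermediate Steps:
v(b) = -288 (v(b) = 8 - 1*296 = 8 - 296 = -288)
x(l, j) = 4*j
v(-464) + x(T, 484) = -288 + 4*484 = -288 + 1936 = 1648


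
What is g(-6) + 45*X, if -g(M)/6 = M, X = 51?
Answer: 2331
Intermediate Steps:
g(M) = -6*M
g(-6) + 45*X = -6*(-6) + 45*51 = 36 + 2295 = 2331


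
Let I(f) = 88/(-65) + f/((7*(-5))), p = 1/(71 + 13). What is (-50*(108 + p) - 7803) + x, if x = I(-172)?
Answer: -7207219/546 ≈ -13200.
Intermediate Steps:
p = 1/84 ≈ 0.011905
I(f) = -88/65 - f/35 (I(f) = 88*(-1/65) + f/(-35) = -88/65 + f*(-1/35) = -88/65 - f/35)
x = 324/91 (x = -88/65 - 1/35*(-172) = -88/65 + 172/35 = 324/91 ≈ 3.5604)
(-50*(108 + p) - 7803) + x = (-50*(108 + 1/84) - 7803) + 324/91 = (-50*9073/84 - 7803) + 324/91 = (-226825/42 - 7803) + 324/91 = -554551/42 + 324/91 = -7207219/546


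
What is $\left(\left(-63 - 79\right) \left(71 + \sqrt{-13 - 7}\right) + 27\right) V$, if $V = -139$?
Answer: $1397645 + 39476 i \sqrt{5} \approx 1.3976 \cdot 10^{6} + 88271.0 i$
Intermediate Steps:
$\left(\left(-63 - 79\right) \left(71 + \sqrt{-13 - 7}\right) + 27\right) V = \left(\left(-63 - 79\right) \left(71 + \sqrt{-13 - 7}\right) + 27\right) \left(-139\right) = \left(- 142 \left(71 + \sqrt{-20}\right) + 27\right) \left(-139\right) = \left(- 142 \left(71 + 2 i \sqrt{5}\right) + 27\right) \left(-139\right) = \left(\left(-10082 - 284 i \sqrt{5}\right) + 27\right) \left(-139\right) = \left(-10055 - 284 i \sqrt{5}\right) \left(-139\right) = 1397645 + 39476 i \sqrt{5}$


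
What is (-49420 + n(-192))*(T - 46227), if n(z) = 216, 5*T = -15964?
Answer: 12158259196/5 ≈ 2.4317e+9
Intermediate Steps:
T = -15964/5 (T = (1/5)*(-15964) = -15964/5 ≈ -3192.8)
(-49420 + n(-192))*(T - 46227) = (-49420 + 216)*(-15964/5 - 46227) = -49204*(-247099/5) = 12158259196/5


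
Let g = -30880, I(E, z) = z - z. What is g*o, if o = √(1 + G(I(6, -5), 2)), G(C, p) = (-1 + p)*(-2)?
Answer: -30880*I ≈ -30880.0*I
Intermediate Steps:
I(E, z) = 0
G(C, p) = 2 - 2*p
o = I (o = √(1 + (2 - 2*2)) = √(1 + (2 - 4)) = √(1 - 2) = √(-1) = I ≈ 1.0*I)
g*o = -30880*I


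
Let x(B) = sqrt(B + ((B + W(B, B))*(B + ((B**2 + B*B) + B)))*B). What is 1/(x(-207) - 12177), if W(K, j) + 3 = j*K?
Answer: -1353/83654238452 - I*sqrt(83637762971)/250962715356 ≈ -1.6174e-8 - 1.1524e-6*I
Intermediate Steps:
W(K, j) = -3 + K*j (W(K, j) = -3 + j*K = -3 + K*j)
x(B) = sqrt(B + B*(2*B + 2*B**2)*(-3 + B + B**2)) (x(B) = sqrt(B + ((B + (-3 + B*B))*(B + ((B**2 + B*B) + B)))*B) = sqrt(B + ((B + (-3 + B**2))*(B + ((B**2 + B**2) + B)))*B) = sqrt(B + ((-3 + B + B**2)*(B + (2*B**2 + B)))*B) = sqrt(B + ((-3 + B + B**2)*(B + (B + 2*B**2)))*B) = sqrt(B + ((-3 + B + B**2)*(2*B + 2*B**2))*B) = sqrt(B + ((2*B + 2*B**2)*(-3 + B + B**2))*B) = sqrt(B + B*(2*B + 2*B**2)*(-3 + B + B**2)))
1/(x(-207) - 12177) = 1/(sqrt(-207*(1 - 6*(-207) - 4*(-207)**2 + 2*(-207)**4 + 4*(-207)**3)) - 12177) = 1/(sqrt(-207*(1 + 1242 - 4*42849 + 2*1836036801 + 4*(-8869743))) - 12177) = 1/(sqrt(-207*(1 + 1242 - 171396 + 3672073602 - 35478972)) - 12177) = 1/(sqrt(-207*3636424477) - 12177) = 1/(sqrt(-752739866739) - 12177) = 1/(3*I*sqrt(83637762971) - 12177) = 1/(-12177 + 3*I*sqrt(83637762971))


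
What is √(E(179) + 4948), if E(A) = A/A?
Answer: 7*√101 ≈ 70.349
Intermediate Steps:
E(A) = 1
√(E(179) + 4948) = √(1 + 4948) = √4949 = 7*√101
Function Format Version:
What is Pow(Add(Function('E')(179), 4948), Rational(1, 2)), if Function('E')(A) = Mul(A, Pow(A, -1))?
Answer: Mul(7, Pow(101, Rational(1, 2))) ≈ 70.349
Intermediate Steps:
Function('E')(A) = 1
Pow(Add(Function('E')(179), 4948), Rational(1, 2)) = Pow(Add(1, 4948), Rational(1, 2)) = Pow(4949, Rational(1, 2)) = Mul(7, Pow(101, Rational(1, 2)))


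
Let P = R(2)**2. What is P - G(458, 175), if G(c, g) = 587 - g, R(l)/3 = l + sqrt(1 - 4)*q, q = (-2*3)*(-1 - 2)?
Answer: -9124 + 648*I*sqrt(3) ≈ -9124.0 + 1122.4*I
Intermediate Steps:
q = 18 (q = -6*(-3) = 18)
R(l) = 3*l + 54*I*sqrt(3) (R(l) = 3*(l + sqrt(1 - 4)*18) = 3*(l + sqrt(-3)*18) = 3*(l + (I*sqrt(3))*18) = 3*(l + 18*I*sqrt(3)) = 3*l + 54*I*sqrt(3))
P = (6 + 54*I*sqrt(3))**2 (P = (3*2 + 54*I*sqrt(3))**2 = (6 + 54*I*sqrt(3))**2 ≈ -8712.0 + 1122.4*I)
P - G(458, 175) = (-8712 + 648*I*sqrt(3)) - (587 - 1*175) = (-8712 + 648*I*sqrt(3)) - (587 - 175) = (-8712 + 648*I*sqrt(3)) - 1*412 = (-8712 + 648*I*sqrt(3)) - 412 = -9124 + 648*I*sqrt(3)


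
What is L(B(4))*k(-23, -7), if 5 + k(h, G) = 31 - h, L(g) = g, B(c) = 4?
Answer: 196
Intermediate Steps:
k(h, G) = 26 - h (k(h, G) = -5 + (31 - h) = 26 - h)
L(B(4))*k(-23, -7) = 4*(26 - 1*(-23)) = 4*(26 + 23) = 4*49 = 196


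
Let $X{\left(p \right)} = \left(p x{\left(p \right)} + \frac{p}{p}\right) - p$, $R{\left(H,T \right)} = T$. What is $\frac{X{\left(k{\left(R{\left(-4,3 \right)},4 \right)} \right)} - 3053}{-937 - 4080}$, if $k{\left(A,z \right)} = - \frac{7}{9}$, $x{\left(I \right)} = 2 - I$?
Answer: $\frac{247324}{406377} \approx 0.60861$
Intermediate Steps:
$k{\left(A,z \right)} = - \frac{7}{9}$ ($k{\left(A,z \right)} = \left(-7\right) \frac{1}{9} = - \frac{7}{9}$)
$X{\left(p \right)} = 1 - p + p \left(2 - p\right)$ ($X{\left(p \right)} = \left(p \left(2 - p\right) + \frac{p}{p}\right) - p = \left(p \left(2 - p\right) + 1\right) - p = \left(1 + p \left(2 - p\right)\right) - p = 1 - p + p \left(2 - p\right)$)
$\frac{X{\left(k{\left(R{\left(-4,3 \right)},4 \right)} \right)} - 3053}{-937 - 4080} = \frac{\left(1 - \frac{7}{9} - \left(- \frac{7}{9}\right)^{2}\right) - 3053}{-937 - 4080} = \frac{\left(1 - \frac{7}{9} - \frac{49}{81}\right) - 3053}{-5017} = \left(\left(1 - \frac{7}{9} - \frac{49}{81}\right) - 3053\right) \left(- \frac{1}{5017}\right) = \left(- \frac{31}{81} - 3053\right) \left(- \frac{1}{5017}\right) = \left(- \frac{247324}{81}\right) \left(- \frac{1}{5017}\right) = \frac{247324}{406377}$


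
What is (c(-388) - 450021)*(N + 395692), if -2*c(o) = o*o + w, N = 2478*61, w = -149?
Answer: -287215736725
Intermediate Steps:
N = 151158
c(o) = 149/2 - o**2/2 (c(o) = -(o*o - 149)/2 = -(o**2 - 149)/2 = -(-149 + o**2)/2 = 149/2 - o**2/2)
(c(-388) - 450021)*(N + 395692) = ((149/2 - 1/2*(-388)**2) - 450021)*(151158 + 395692) = ((149/2 - 1/2*150544) - 450021)*546850 = ((149/2 - 75272) - 450021)*546850 = (-150395/2 - 450021)*546850 = -1050437/2*546850 = -287215736725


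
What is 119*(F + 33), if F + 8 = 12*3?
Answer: 7259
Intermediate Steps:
F = 28 (F = -8 + 12*3 = -8 + 36 = 28)
119*(F + 33) = 119*(28 + 33) = 119*61 = 7259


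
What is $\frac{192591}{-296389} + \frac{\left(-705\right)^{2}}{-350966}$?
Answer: $- \frac{214905635631}{104022461774} \approx -2.066$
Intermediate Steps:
$\frac{192591}{-296389} + \frac{\left(-705\right)^{2}}{-350966} = 192591 \left(- \frac{1}{296389}\right) + 497025 \left(- \frac{1}{350966}\right) = - \frac{192591}{296389} - \frac{497025}{350966} = - \frac{214905635631}{104022461774}$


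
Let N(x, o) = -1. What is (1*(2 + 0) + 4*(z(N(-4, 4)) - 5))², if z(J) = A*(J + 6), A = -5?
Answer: 13924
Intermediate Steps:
z(J) = -30 - 5*J (z(J) = -5*(J + 6) = -5*(6 + J) = -30 - 5*J)
(1*(2 + 0) + 4*(z(N(-4, 4)) - 5))² = (1*(2 + 0) + 4*((-30 - 5*(-1)) - 5))² = (1*2 + 4*((-30 + 5) - 5))² = (2 + 4*(-25 - 5))² = (2 + 4*(-30))² = (2 - 120)² = (-118)² = 13924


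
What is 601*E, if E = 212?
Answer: 127412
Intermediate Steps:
601*E = 601*212 = 127412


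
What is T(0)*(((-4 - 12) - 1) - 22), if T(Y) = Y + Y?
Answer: 0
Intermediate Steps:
T(Y) = 2*Y
T(0)*(((-4 - 12) - 1) - 22) = (2*0)*(((-4 - 12) - 1) - 22) = 0*((-16 - 1) - 22) = 0*(-17 - 22) = 0*(-39) = 0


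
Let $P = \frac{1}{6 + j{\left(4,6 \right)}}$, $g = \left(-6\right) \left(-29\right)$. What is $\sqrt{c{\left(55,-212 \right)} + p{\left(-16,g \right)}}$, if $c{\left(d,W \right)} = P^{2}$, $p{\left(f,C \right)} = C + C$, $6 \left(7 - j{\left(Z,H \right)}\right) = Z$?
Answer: $\frac{\sqrt{476421}}{37} \approx 18.655$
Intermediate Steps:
$j{\left(Z,H \right)} = 7 - \frac{Z}{6}$
$g = 174$
$P = \frac{3}{37}$ ($P = \frac{1}{6 + \left(7 - \frac{2}{3}\right)} = \frac{1}{6 + \frac{19}{3}} = \frac{1}{\frac{37}{3}} = \frac{3}{37} \approx 0.081081$)
$p{\left(f,C \right)} = 2 C$
$c{\left(d,W \right)} = \frac{9}{1369}$ ($c{\left(d,W \right)} = \left(\frac{3}{37}\right)^{2} = \frac{9}{1369}$)
$\sqrt{c{\left(55,-212 \right)} + p{\left(-16,g \right)}} = \sqrt{\frac{9}{1369} + 2 \cdot 174} = \sqrt{\frac{9}{1369} + 348} = \sqrt{\frac{476421}{1369}} = \frac{\sqrt{476421}}{37}$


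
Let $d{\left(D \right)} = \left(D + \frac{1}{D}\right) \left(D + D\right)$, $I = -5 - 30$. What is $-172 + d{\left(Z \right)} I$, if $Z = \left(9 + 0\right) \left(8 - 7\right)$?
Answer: $-5912$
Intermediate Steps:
$Z = 9$ ($Z = 9 \cdot 1 = 9$)
$I = -35$ ($I = -5 - 30 = -35$)
$d{\left(D \right)} = 2 D \left(D + \frac{1}{D}\right)$ ($d{\left(D \right)} = \left(D + \frac{1}{D}\right) 2 D = 2 D \left(D + \frac{1}{D}\right)$)
$-172 + d{\left(Z \right)} I = -172 + \left(2 + 2 \cdot 9^{2}\right) \left(-35\right) = -172 + \left(2 + 2 \cdot 81\right) \left(-35\right) = -172 + \left(2 + 162\right) \left(-35\right) = -172 + 164 \left(-35\right) = -172 - 5740 = -5912$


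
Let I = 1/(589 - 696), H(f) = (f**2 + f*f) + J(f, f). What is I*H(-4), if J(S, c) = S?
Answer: -28/107 ≈ -0.26168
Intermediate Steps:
H(f) = f + 2*f**2 (H(f) = (f**2 + f*f) + f = (f**2 + f**2) + f = 2*f**2 + f = f + 2*f**2)
I = -1/107 (I = 1/(-107) = -1/107 ≈ -0.0093458)
I*H(-4) = -(-4)*(1 + 2*(-4))/107 = -(-4)*(1 - 8)/107 = -(-4)*(-7)/107 = -1/107*28 = -28/107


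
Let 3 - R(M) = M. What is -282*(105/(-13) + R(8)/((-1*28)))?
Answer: 405375/182 ≈ 2227.3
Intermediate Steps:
R(M) = 3 - M
-282*(105/(-13) + R(8)/((-1*28))) = -282*(105/(-13) + (3 - 1*8)/((-1*28))) = -282*(105*(-1/13) + (3 - 8)/(-28)) = -282*(-105/13 - 5*(-1/28)) = -282*(-105/13 + 5/28) = -282*(-2875/364) = 405375/182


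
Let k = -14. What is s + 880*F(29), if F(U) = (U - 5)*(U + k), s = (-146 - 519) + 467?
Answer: 316602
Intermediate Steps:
s = -198 (s = -665 + 467 = -198)
F(U) = (-14 + U)*(-5 + U) (F(U) = (U - 5)*(U - 14) = (-5 + U)*(-14 + U) = (-14 + U)*(-5 + U))
s + 880*F(29) = -198 + 880*(70 + 29² - 19*29) = -198 + 880*(70 + 841 - 551) = -198 + 880*360 = -198 + 316800 = 316602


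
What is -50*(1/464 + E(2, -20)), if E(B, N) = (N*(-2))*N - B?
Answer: 9303175/232 ≈ 40100.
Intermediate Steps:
E(B, N) = -B - 2*N**2 (E(B, N) = (-2*N)*N - B = -2*N**2 - B = -B - 2*N**2)
-50*(1/464 + E(2, -20)) = -50*(1/464 + (-1*2 - 2*(-20)**2)) = -50*(1/464 + (-2 - 2*400)) = -50*(1/464 + (-2 - 800)) = -50*(1/464 - 802) = -50*(-372127/464) = 9303175/232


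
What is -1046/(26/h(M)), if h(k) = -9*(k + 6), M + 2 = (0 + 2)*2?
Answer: 37656/13 ≈ 2896.6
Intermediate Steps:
M = 2 (M = -2 + (0 + 2)*2 = -2 + 2*2 = -2 + 4 = 2)
h(k) = -54 - 9*k (h(k) = -9*(6 + k) = -54 - 9*k)
-1046/(26/h(M)) = -1046/(26/(-54 - 9*2)) = -1046/(26/(-54 - 18)) = -1046/(26/(-72)) = -1046/(26*(-1/72)) = -1046/(-13/36) = -36/13*(-1046) = 37656/13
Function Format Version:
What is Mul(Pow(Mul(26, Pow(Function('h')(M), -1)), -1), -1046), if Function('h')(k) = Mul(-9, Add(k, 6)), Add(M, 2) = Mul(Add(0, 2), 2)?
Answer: Rational(37656, 13) ≈ 2896.6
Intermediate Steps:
M = 2 (M = Add(-2, Mul(Add(0, 2), 2)) = Add(-2, Mul(2, 2)) = Add(-2, 4) = 2)
Function('h')(k) = Add(-54, Mul(-9, k)) (Function('h')(k) = Mul(-9, Add(6, k)) = Add(-54, Mul(-9, k)))
Mul(Pow(Mul(26, Pow(Function('h')(M), -1)), -1), -1046) = Mul(Pow(Mul(26, Pow(Add(-54, Mul(-9, 2)), -1)), -1), -1046) = Mul(Pow(Mul(26, Pow(Add(-54, -18), -1)), -1), -1046) = Mul(Pow(Mul(26, Pow(-72, -1)), -1), -1046) = Mul(Pow(Mul(26, Rational(-1, 72)), -1), -1046) = Mul(Pow(Rational(-13, 36), -1), -1046) = Mul(Rational(-36, 13), -1046) = Rational(37656, 13)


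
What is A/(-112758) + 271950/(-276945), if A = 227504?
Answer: -84387958/28133121 ≈ -2.9996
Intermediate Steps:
A/(-112758) + 271950/(-276945) = 227504/(-112758) + 271950/(-276945) = 227504*(-1/112758) + 271950*(-1/276945) = -113752/56379 - 490/499 = -84387958/28133121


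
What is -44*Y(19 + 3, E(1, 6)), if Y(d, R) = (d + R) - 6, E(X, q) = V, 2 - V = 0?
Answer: -792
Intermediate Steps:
V = 2 (V = 2 - 1*0 = 2 + 0 = 2)
E(X, q) = 2
Y(d, R) = -6 + R + d (Y(d, R) = (R + d) - 6 = -6 + R + d)
-44*Y(19 + 3, E(1, 6)) = -44*(-6 + 2 + (19 + 3)) = -44*(-6 + 2 + 22) = -44*18 = -792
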